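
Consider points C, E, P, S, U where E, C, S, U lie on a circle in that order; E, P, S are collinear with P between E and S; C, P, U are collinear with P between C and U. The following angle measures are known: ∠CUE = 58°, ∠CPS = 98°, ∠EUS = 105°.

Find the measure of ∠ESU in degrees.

1. ∠CSE = 58°  [same arc EC]
2. ∠EPU = 98°  [vertical angles at P]
3. ∠ECS = 75°  [cyclic ECSU, opposite ∠C+∠U]
4. ∠CES = 47°  [△ECS]
5. ∠SPU = 82°  [linear pair at P on ES]
6. ∠CUS = 47°  [same arc CS]
7. ∠ESU = 51°  [△SPU]

∠ESU = 51°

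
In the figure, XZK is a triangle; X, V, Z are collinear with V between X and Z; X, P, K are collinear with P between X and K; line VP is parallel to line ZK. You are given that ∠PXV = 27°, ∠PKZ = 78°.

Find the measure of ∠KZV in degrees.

∠KZV = 75°

1. ∠KXZ = 27°  [V on XZ, P on XK]
2. ∠XKZ = 78°  [P on ray KX]
3. ∠KZX = 75°  [△XZK]
4. ∠KZV = 75°  [V on ray ZX]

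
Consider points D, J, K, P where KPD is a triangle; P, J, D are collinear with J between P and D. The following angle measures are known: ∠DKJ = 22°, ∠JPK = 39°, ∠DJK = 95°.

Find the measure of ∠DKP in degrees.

∠DKP = 78°

1. ∠JDK = 63°  [△KJD]
2. ∠DPK = 39°  [J on ray PD]
3. ∠KDP = 63°  [J on ray DP]
4. ∠DKP = 78°  [△KPD]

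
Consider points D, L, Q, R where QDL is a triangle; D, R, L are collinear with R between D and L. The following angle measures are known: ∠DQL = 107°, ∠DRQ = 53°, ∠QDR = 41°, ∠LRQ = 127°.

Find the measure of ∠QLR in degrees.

∠QLR = 32°

1. ∠LDQ = 41°  [R on ray DL]
2. ∠DLQ = 32°  [△QDL]
3. ∠QLR = 32°  [R on ray LD]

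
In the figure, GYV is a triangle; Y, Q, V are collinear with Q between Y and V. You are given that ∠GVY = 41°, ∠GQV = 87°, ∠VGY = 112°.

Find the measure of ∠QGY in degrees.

1. ∠GYV = 27°  [△GYV]
2. ∠GQY = 93°  [linear pair at Q on YV]
3. ∠GYQ = 27°  [Q on ray YV]
4. ∠QGY = 60°  [△GYQ]

∠QGY = 60°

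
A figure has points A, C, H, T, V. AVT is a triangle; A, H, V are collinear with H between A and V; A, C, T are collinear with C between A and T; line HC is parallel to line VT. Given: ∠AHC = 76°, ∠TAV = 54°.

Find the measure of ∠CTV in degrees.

1. ∠AVT = 76°  [HC∥VT, corresponding at H]
2. ∠ATV = 50°  [△AVT]
3. ∠CTV = 50°  [C on ray TA]

∠CTV = 50°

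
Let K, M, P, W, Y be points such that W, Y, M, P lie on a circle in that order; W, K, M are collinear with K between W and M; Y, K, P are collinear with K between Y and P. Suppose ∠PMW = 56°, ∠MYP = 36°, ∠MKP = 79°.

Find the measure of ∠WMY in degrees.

∠WMY = 43°

1. ∠MWP = 36°  [same arc MP]
2. ∠PKW = 101°  [linear pair at K on WM]
3. ∠WPY = 43°  [△WKP]
4. ∠WMY = 43°  [same arc WY]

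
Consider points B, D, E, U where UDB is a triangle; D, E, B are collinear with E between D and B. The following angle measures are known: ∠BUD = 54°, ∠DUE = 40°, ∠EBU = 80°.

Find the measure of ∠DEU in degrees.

1. ∠DBU = 80°  [E on ray BD]
2. ∠BDU = 46°  [△UDB]
3. ∠EDU = 46°  [E on ray DB]
4. ∠DEU = 94°  [△UDE]

∠DEU = 94°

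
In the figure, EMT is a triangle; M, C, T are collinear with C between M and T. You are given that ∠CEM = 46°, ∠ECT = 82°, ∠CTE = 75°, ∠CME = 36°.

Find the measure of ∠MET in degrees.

∠MET = 69°

1. ∠ETM = 75°  [C on ray TM]
2. ∠EMT = 36°  [C on ray MT]
3. ∠MET = 69°  [△EMT]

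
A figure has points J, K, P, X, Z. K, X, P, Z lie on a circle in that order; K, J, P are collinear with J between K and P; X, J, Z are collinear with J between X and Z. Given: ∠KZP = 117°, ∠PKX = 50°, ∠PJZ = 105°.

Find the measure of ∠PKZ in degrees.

1. ∠KXP = 63°  [cyclic KXPZ, opposite ∠X+∠Z]
2. ∠KPX = 67°  [△KXP]
3. ∠KJZ = 75°  [linear pair at J on KP]
4. ∠KZX = 67°  [same arc KX]
5. ∠PKZ = 38°  [△KJZ]

∠PKZ = 38°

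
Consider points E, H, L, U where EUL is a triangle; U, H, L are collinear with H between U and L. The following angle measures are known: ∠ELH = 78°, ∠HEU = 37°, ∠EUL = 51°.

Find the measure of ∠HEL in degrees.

∠HEL = 14°

1. ∠EUH = 51°  [H on ray UL]
2. ∠EHU = 92°  [△EUH]
3. ∠EHL = 88°  [linear pair at H on UL]
4. ∠HEL = 14°  [△EHL]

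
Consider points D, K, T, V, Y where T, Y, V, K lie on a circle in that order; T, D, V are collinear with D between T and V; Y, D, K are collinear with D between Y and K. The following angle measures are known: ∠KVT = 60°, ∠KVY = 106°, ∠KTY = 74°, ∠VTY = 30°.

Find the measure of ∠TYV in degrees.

∠TYV = 104°

1. ∠KYT = 60°  [same arc TK]
2. ∠TKY = 46°  [△TYK]
3. ∠TVY = 46°  [same arc TY]
4. ∠TYV = 104°  [△TYV]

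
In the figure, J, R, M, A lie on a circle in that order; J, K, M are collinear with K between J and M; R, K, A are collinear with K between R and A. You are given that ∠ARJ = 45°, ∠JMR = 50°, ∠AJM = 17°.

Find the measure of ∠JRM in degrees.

1. ∠AMJ = 45°  [same arc JA]
2. ∠JAM = 118°  [△JMA]
3. ∠JRM = 62°  [cyclic JRMA, opposite ∠R+∠A]

∠JRM = 62°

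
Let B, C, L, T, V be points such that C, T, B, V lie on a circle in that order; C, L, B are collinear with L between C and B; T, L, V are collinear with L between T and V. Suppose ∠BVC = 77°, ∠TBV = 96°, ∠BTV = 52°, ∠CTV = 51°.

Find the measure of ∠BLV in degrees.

∠BLV = 97°

1. ∠BVT = 32°  [△TBV]
2. ∠CBV = 51°  [same arc CV]
3. ∠BLV = 97°  [△BLV]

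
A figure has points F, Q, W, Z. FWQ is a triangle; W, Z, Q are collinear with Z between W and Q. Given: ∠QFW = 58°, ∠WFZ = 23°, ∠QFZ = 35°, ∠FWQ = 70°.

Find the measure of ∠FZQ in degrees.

1. ∠FQW = 52°  [△FWQ]
2. ∠FQZ = 52°  [Z on ray QW]
3. ∠FZQ = 93°  [△FZQ]

∠FZQ = 93°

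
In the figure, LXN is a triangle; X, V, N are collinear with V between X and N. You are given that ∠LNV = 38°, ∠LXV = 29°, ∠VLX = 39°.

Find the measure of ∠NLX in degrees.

∠NLX = 113°

1. ∠LNX = 38°  [V on ray NX]
2. ∠LXN = 29°  [V on ray XN]
3. ∠NLX = 113°  [△LXN]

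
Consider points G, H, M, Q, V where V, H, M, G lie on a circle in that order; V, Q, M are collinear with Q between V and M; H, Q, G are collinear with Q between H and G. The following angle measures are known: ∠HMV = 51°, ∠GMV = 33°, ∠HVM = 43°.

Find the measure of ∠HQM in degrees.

∠HQM = 76°

1. ∠GHV = 33°  [same arc VG]
2. ∠HQV = 104°  [△VQH]
3. ∠HQM = 76°  [linear pair at Q on VM]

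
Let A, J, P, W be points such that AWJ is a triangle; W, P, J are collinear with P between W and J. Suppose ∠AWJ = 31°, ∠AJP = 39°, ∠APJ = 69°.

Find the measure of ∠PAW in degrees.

∠PAW = 38°

1. ∠AWP = 31°  [P on ray WJ]
2. ∠APW = 111°  [linear pair at P on WJ]
3. ∠PAW = 38°  [△AWP]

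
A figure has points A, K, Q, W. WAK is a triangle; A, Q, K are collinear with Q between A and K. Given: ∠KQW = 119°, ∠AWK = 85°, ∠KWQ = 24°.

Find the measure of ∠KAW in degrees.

∠KAW = 58°

1. ∠QKW = 37°  [△WQK]
2. ∠AKW = 37°  [Q on ray KA]
3. ∠KAW = 58°  [△WAK]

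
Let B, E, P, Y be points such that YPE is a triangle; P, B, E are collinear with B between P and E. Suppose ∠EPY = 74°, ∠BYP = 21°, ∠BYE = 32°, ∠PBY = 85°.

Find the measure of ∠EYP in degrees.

∠EYP = 53°

1. ∠EBY = 95°  [linear pair at B on PE]
2. ∠BEY = 53°  [△YBE]
3. ∠PEY = 53°  [B on ray EP]
4. ∠EYP = 53°  [△YPE]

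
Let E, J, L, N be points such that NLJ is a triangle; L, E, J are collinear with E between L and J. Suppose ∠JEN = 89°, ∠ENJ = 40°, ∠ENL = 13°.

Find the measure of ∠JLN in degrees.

1. ∠LEN = 91°  [linear pair at E on LJ]
2. ∠ELN = 76°  [△NLE]
3. ∠JLN = 76°  [E on ray LJ]

∠JLN = 76°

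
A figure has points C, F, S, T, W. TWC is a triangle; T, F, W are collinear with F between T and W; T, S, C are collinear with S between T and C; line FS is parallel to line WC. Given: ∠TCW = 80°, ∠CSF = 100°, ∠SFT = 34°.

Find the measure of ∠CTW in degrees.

1. ∠FST = 80°  [FS∥WC, corresponding at S]
2. ∠FTS = 66°  [△TFS]
3. ∠CTW = 66°  [F on TW, S on TC]

∠CTW = 66°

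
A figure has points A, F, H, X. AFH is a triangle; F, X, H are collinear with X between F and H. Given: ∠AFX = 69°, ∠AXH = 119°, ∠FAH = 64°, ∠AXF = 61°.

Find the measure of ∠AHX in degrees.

1. ∠AFH = 69°  [X on ray FH]
2. ∠AHF = 47°  [△AFH]
3. ∠AHX = 47°  [X on ray HF]

∠AHX = 47°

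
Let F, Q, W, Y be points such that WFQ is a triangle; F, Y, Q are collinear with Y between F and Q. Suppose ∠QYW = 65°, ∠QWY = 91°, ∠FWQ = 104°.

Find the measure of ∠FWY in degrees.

1. ∠WQY = 24°  [△WYQ]
2. ∠FYW = 115°  [linear pair at Y on FQ]
3. ∠FQW = 24°  [Y on ray QF]
4. ∠QFW = 52°  [△WFQ]
5. ∠WFY = 52°  [Y on ray FQ]
6. ∠FWY = 13°  [△WFY]

∠FWY = 13°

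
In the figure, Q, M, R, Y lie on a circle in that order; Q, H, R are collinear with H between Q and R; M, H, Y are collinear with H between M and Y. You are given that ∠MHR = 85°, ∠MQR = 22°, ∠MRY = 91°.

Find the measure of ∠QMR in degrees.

∠QMR = 130°

1. ∠MYR = 22°  [same arc MR]
2. ∠RMY = 67°  [△MRY]
3. ∠MRQ = 28°  [△MHR]
4. ∠QMR = 130°  [△QMR]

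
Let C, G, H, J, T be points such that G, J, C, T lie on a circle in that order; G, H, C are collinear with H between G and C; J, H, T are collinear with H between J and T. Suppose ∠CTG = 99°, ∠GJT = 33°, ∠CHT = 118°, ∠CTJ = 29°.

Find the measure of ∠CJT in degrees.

∠CJT = 48°

1. ∠CJG = 81°  [cyclic GJCT, opposite ∠J+∠T]
2. ∠GHJ = 118°  [vertical angles at H]
3. ∠CGJ = 29°  [same arc JC]
4. ∠GCJ = 70°  [△GJC]
5. ∠CHJ = 62°  [linear pair at H on GC]
6. ∠CJT = 48°  [△JHC]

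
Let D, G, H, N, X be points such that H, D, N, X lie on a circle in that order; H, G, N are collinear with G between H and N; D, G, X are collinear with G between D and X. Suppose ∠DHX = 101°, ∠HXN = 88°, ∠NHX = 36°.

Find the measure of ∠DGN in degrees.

1. ∠DNX = 79°  [cyclic HDNX, opposite ∠H+∠N]
2. ∠HNX = 56°  [△HNX]
3. ∠NDX = 36°  [same arc NX]
4. ∠DXN = 65°  [△DNX]
5. ∠HDX = 56°  [same arc HX]
6. ∠DHN = 65°  [same arc DN]
7. ∠DGH = 59°  [△HGD]
8. ∠DGN = 121°  [linear pair at G on HN]

∠DGN = 121°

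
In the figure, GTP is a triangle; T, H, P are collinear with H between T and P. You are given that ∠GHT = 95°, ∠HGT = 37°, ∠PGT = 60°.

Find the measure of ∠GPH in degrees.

∠GPH = 72°

1. ∠GTH = 48°  [△GTH]
2. ∠GTP = 48°  [H on ray TP]
3. ∠GPT = 72°  [△GTP]
4. ∠GPH = 72°  [H on ray PT]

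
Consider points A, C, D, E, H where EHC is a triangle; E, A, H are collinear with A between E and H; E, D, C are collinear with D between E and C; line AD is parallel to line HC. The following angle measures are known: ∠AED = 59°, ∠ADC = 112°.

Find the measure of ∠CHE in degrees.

1. ∠ADE = 68°  [linear pair at D on EC]
2. ∠DAE = 53°  [△EAD]
3. ∠CHE = 53°  [AD∥HC, corresponding at A]

∠CHE = 53°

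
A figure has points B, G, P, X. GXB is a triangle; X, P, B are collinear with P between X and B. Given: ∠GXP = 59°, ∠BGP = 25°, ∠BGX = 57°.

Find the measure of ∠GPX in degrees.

1. ∠BXG = 59°  [P on ray XB]
2. ∠GBX = 64°  [△GXB]
3. ∠GBP = 64°  [P on ray BX]
4. ∠BPG = 91°  [△GPB]
5. ∠GPX = 89°  [linear pair at P on XB]

∠GPX = 89°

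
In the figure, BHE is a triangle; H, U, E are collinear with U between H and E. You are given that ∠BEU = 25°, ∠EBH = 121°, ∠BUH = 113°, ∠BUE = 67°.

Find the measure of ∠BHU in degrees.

1. ∠BEH = 25°  [U on ray EH]
2. ∠BHE = 34°  [△BHE]
3. ∠BHU = 34°  [U on ray HE]

∠BHU = 34°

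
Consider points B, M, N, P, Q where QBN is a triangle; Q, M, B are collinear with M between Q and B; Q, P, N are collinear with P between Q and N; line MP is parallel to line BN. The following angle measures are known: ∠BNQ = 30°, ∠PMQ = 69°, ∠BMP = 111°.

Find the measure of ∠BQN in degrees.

∠BQN = 81°

1. ∠MPQ = 30°  [MP∥BN, corresponding at P]
2. ∠MQP = 81°  [△QMP]
3. ∠BQN = 81°  [M on QB, P on QN]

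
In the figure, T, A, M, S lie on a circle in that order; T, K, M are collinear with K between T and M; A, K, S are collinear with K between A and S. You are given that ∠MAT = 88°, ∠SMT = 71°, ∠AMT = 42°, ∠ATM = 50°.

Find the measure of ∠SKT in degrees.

1. ∠MST = 92°  [cyclic TAMS, opposite ∠A+∠S]
2. ∠MTS = 17°  [△TMS]
3. ∠AST = 42°  [same arc TA]
4. ∠SKT = 121°  [△TKS]

∠SKT = 121°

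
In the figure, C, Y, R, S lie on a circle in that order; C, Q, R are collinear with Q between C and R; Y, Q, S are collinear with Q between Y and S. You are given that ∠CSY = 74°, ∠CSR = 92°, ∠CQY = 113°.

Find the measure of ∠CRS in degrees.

∠CRS = 49°

1. ∠CRY = 74°  [same arc CY]
2. ∠CYR = 88°  [cyclic CYRS, opposite ∠Y+∠S]
3. ∠RQS = 113°  [vertical angles at Q]
4. ∠RCY = 18°  [△CYR]
5. ∠RSY = 18°  [same arc YR]
6. ∠CRS = 49°  [△RQS]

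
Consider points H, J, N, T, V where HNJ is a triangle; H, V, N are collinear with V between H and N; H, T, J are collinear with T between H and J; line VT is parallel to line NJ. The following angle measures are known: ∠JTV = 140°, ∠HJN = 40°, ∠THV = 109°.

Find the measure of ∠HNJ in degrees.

1. ∠HTV = 40°  [linear pair at T on HJ]
2. ∠HVT = 31°  [△HVT]
3. ∠HNJ = 31°  [VT∥NJ, corresponding at V]

∠HNJ = 31°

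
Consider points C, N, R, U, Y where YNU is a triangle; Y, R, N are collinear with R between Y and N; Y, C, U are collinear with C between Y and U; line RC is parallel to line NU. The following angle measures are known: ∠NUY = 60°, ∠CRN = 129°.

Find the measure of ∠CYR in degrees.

∠CYR = 69°

1. ∠RCY = 60°  [RC∥NU, corresponding at C]
2. ∠CRY = 51°  [linear pair at R on YN]
3. ∠CYR = 69°  [△YRC]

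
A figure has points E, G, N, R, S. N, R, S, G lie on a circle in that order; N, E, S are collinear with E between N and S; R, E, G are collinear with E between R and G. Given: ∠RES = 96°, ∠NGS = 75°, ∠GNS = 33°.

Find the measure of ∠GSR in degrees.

1. ∠GEN = 96°  [vertical angles at E]
2. ∠GSN = 72°  [△NSG]
3. ∠GRS = 33°  [same arc SG]
4. ∠GES = 84°  [linear pair at E on NS]
5. ∠RGS = 24°  [△SEG]
6. ∠GSR = 123°  [△RSG]

∠GSR = 123°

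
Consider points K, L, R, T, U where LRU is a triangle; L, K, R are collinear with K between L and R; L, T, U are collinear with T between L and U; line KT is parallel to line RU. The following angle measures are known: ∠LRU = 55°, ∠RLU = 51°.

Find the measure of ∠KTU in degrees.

1. ∠LUR = 74°  [△LRU]
2. ∠KTL = 74°  [KT∥RU, corresponding at T]
3. ∠KTU = 106°  [linear pair at T on LU]

∠KTU = 106°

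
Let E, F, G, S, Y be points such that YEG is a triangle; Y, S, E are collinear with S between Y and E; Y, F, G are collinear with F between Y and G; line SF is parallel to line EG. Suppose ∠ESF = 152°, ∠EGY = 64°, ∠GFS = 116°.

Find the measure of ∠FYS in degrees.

∠FYS = 88°

1. ∠FSY = 28°  [linear pair at S on YE]
2. ∠SFY = 64°  [SF∥EG, corresponding at F]
3. ∠FYS = 88°  [△YSF]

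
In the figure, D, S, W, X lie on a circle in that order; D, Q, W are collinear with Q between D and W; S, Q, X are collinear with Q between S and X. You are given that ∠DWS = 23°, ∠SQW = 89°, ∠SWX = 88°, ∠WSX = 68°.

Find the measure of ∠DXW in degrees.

1. ∠DQX = 89°  [vertical angles at Q]
2. ∠SXW = 24°  [△SWX]
3. ∠WDX = 68°  [same arc WX]
4. ∠WQX = 91°  [linear pair at Q on DW]
5. ∠DWX = 65°  [△WQX]
6. ∠DXW = 47°  [△DWX]

∠DXW = 47°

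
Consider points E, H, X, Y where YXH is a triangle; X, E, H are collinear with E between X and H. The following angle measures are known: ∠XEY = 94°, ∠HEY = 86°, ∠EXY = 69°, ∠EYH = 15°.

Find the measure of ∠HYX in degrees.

∠HYX = 32°

1. ∠EHY = 79°  [△YEH]
2. ∠HXY = 69°  [E on ray XH]
3. ∠XHY = 79°  [E on ray HX]
4. ∠HYX = 32°  [△YXH]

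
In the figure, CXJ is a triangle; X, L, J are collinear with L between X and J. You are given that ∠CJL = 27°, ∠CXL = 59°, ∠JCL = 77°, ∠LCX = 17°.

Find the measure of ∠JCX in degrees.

∠JCX = 94°

1. ∠CJX = 27°  [L on ray JX]
2. ∠CXJ = 59°  [L on ray XJ]
3. ∠JCX = 94°  [△CXJ]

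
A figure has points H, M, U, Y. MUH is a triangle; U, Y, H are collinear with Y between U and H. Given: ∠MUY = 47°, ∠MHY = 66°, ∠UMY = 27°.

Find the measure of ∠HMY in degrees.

1. ∠MYU = 106°  [△MUY]
2. ∠HYM = 74°  [linear pair at Y on UH]
3. ∠HMY = 40°  [△MYH]

∠HMY = 40°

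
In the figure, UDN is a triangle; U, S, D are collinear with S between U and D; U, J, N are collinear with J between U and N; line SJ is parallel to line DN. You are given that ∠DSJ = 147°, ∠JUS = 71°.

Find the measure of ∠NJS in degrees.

∠NJS = 104°

1. ∠JSU = 33°  [linear pair at S on UD]
2. ∠SJU = 76°  [△USJ]
3. ∠NJS = 104°  [linear pair at J on UN]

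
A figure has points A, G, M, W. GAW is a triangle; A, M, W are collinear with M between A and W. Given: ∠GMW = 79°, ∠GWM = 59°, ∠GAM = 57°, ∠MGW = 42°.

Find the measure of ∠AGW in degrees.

1. ∠AWG = 59°  [M on ray WA]
2. ∠GAW = 57°  [M on ray AW]
3. ∠AGW = 64°  [△GAW]

∠AGW = 64°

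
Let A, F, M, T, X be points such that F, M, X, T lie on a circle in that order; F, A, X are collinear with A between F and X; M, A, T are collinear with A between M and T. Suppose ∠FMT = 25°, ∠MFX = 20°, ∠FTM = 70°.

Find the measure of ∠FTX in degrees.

1. ∠FXM = 70°  [same arc FM]
2. ∠FMX = 90°  [△FMX]
3. ∠FTX = 90°  [cyclic FMXT, opposite ∠M+∠T]

∠FTX = 90°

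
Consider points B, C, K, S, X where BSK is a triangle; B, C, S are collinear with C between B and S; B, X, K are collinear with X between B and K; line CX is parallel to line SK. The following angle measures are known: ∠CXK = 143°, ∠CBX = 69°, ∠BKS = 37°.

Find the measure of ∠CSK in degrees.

1. ∠KBS = 69°  [C on BS, X on BK]
2. ∠BSK = 74°  [△BSK]
3. ∠CSK = 74°  [C on ray SB]

∠CSK = 74°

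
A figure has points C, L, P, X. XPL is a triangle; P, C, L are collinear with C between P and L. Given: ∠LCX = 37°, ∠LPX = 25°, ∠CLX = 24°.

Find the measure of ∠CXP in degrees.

∠CXP = 12°

1. ∠PCX = 143°  [linear pair at C on PL]
2. ∠CPX = 25°  [C on ray PL]
3. ∠CXP = 12°  [△XPC]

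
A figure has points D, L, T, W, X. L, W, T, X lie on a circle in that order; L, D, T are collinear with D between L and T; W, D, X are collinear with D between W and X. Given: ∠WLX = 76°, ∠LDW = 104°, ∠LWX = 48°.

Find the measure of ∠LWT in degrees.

1. ∠LXW = 56°  [△LWX]
2. ∠TLW = 28°  [△LDW]
3. ∠LTW = 56°  [same arc LW]
4. ∠LWT = 96°  [△LWT]

∠LWT = 96°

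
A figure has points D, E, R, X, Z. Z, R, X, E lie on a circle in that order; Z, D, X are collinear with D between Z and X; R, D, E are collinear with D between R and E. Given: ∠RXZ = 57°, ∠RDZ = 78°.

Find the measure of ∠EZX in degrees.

∠EZX = 21°

1. ∠REZ = 57°  [same arc ZR]
2. ∠EDX = 78°  [vertical angles at D]
3. ∠EDZ = 102°  [linear pair at D on ZX]
4. ∠EZX = 21°  [△ZDE]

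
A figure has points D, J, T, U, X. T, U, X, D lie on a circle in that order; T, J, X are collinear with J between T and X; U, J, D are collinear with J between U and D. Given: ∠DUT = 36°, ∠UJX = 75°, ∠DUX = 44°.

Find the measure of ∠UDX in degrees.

∠UDX = 39°

1. ∠DXT = 36°  [same arc TD]
2. ∠DJT = 75°  [vertical angles at J]
3. ∠DJX = 105°  [linear pair at J on TX]
4. ∠UDX = 39°  [△XJD]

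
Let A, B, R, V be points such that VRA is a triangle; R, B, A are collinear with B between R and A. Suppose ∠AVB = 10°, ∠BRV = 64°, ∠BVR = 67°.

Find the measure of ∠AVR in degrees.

1. ∠RBV = 49°  [△VRB]
2. ∠ARV = 64°  [B on ray RA]
3. ∠ABV = 131°  [linear pair at B on RA]
4. ∠BAV = 39°  [△VBA]
5. ∠RAV = 39°  [B on ray AR]
6. ∠AVR = 77°  [△VRA]

∠AVR = 77°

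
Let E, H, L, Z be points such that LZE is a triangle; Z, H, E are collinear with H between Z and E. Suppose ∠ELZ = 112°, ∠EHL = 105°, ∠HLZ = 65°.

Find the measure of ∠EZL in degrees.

∠EZL = 40°

1. ∠LHZ = 75°  [linear pair at H on ZE]
2. ∠HZL = 40°  [△LZH]
3. ∠EZL = 40°  [H on ray ZE]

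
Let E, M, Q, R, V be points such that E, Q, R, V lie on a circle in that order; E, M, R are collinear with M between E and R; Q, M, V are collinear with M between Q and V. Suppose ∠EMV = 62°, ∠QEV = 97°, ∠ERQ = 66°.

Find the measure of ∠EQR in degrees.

1. ∠QMR = 62°  [vertical angles at M]
2. ∠EVQ = 66°  [same arc EQ]
3. ∠EMQ = 118°  [linear pair at M on ER]
4. ∠EQV = 17°  [△EQV]
5. ∠QER = 45°  [△EMQ]
6. ∠EQR = 69°  [△EQR]

∠EQR = 69°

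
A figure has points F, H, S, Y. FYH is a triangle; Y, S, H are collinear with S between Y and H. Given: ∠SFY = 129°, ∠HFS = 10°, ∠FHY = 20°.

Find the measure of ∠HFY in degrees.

1. ∠FHS = 20°  [S on ray HY]
2. ∠FSH = 150°  [△FSH]
3. ∠FSY = 30°  [linear pair at S on YH]
4. ∠FYS = 21°  [△FYS]
5. ∠FYH = 21°  [S on ray YH]
6. ∠HFY = 139°  [△FYH]

∠HFY = 139°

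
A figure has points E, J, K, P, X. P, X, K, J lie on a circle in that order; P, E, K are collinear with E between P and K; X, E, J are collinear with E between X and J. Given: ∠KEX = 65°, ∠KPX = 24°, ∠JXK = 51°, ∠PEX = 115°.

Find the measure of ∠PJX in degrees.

∠PJX = 64°

1. ∠JEP = 65°  [vertical angles at E]
2. ∠JPK = 51°  [same arc KJ]
3. ∠PJX = 64°  [△PEJ]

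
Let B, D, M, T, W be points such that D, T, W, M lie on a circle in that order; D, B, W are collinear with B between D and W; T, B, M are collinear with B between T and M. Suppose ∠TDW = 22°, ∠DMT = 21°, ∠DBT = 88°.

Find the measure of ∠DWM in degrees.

1. ∠TMW = 22°  [same arc TW]
2. ∠MBW = 88°  [vertical angles at B]
3. ∠DWM = 70°  [△WBM]

∠DWM = 70°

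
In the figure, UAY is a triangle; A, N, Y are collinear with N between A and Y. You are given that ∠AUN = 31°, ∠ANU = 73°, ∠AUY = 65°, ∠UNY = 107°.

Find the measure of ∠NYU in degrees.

∠NYU = 39°

1. ∠NAU = 76°  [△UAN]
2. ∠UAY = 76°  [N on ray AY]
3. ∠AYU = 39°  [△UAY]
4. ∠NYU = 39°  [N on ray YA]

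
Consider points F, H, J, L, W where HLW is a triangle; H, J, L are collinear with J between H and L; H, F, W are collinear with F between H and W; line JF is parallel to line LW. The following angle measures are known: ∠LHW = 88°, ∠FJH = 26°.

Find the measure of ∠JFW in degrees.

∠JFW = 114°

1. ∠FHJ = 88°  [J on HL, F on HW]
2. ∠HFJ = 66°  [△HJF]
3. ∠JFW = 114°  [linear pair at F on HW]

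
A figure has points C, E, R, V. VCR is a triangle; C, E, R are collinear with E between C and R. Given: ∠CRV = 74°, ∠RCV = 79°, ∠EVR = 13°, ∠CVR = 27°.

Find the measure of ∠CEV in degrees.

∠CEV = 87°

1. ∠ERV = 74°  [E on ray RC]
2. ∠REV = 93°  [△VER]
3. ∠CEV = 87°  [linear pair at E on CR]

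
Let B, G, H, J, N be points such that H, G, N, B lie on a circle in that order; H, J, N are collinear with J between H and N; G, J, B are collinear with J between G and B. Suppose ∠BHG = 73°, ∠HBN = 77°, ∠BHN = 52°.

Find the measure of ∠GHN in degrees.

1. ∠BNG = 107°  [cyclic HGNB, opposite ∠H+∠N]
2. ∠BGN = 52°  [same arc NB]
3. ∠GBN = 21°  [△GNB]
4. ∠GHN = 21°  [same arc GN]

∠GHN = 21°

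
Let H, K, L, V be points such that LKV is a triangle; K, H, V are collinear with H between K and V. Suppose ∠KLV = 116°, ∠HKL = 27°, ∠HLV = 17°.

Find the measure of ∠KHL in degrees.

1. ∠LKV = 27°  [H on ray KV]
2. ∠KVL = 37°  [△LKV]
3. ∠HVL = 37°  [H on ray VK]
4. ∠LHV = 126°  [△LHV]
5. ∠KHL = 54°  [linear pair at H on KV]

∠KHL = 54°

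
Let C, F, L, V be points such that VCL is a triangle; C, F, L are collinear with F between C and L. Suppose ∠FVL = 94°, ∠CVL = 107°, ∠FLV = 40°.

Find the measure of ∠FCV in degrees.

1. ∠CLV = 40°  [F on ray LC]
2. ∠LCV = 33°  [△VCL]
3. ∠FCV = 33°  [F on ray CL]

∠FCV = 33°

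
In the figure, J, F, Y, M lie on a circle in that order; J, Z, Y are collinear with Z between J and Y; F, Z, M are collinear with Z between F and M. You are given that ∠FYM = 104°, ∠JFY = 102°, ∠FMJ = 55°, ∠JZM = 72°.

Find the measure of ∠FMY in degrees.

∠FMY = 23°

1. ∠JMY = 78°  [cyclic JFYM, opposite ∠F+∠M]
2. ∠MJY = 53°  [△JZM]
3. ∠MZY = 108°  [linear pair at Z on JY]
4. ∠JYM = 49°  [△JYM]
5. ∠FMY = 23°  [△YZM]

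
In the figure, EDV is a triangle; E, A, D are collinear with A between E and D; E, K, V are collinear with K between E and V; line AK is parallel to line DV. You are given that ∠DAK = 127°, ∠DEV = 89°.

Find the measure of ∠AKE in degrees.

∠AKE = 38°

1. ∠EAK = 53°  [linear pair at A on ED]
2. ∠AEK = 89°  [A on ED, K on EV]
3. ∠AKE = 38°  [△EAK]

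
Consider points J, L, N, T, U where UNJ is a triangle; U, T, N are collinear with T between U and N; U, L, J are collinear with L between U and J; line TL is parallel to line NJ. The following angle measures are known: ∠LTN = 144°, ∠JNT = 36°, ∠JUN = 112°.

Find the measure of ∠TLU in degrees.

1. ∠LTU = 36°  [linear pair at T on UN]
2. ∠LUT = 112°  [T on UN, L on UJ]
3. ∠TLU = 32°  [△UTL]

∠TLU = 32°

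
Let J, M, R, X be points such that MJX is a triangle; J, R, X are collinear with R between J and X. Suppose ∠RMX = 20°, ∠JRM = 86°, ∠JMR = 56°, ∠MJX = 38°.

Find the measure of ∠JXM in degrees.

∠JXM = 66°

1. ∠MRX = 94°  [linear pair at R on JX]
2. ∠MXR = 66°  [△MRX]
3. ∠JXM = 66°  [R on ray XJ]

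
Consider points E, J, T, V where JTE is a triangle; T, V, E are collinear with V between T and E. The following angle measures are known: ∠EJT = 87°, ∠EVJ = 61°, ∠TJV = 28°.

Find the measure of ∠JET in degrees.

1. ∠JVT = 119°  [linear pair at V on TE]
2. ∠JTV = 33°  [△JTV]
3. ∠ETJ = 33°  [V on ray TE]
4. ∠JET = 60°  [△JTE]

∠JET = 60°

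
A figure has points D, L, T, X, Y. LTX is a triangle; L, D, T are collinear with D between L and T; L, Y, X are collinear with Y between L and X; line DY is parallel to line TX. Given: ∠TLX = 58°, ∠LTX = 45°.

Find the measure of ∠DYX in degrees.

1. ∠LXT = 77°  [△LTX]
2. ∠DYL = 77°  [DY∥TX, corresponding at Y]
3. ∠DYX = 103°  [linear pair at Y on LX]

∠DYX = 103°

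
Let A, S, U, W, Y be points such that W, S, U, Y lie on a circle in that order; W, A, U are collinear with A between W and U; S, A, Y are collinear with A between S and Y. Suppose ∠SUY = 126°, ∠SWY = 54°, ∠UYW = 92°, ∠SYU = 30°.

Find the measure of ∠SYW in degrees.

∠SYW = 62°

1. ∠USW = 88°  [cyclic WSUY, opposite ∠S+∠Y]
2. ∠SWU = 30°  [same arc SU]
3. ∠SUW = 62°  [△WSU]
4. ∠SYW = 62°  [same arc WS]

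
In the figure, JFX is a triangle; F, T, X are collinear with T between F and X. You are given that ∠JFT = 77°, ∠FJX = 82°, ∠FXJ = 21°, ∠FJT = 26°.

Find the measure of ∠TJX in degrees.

1. ∠FTJ = 77°  [△JFT]
2. ∠JXT = 21°  [T on ray XF]
3. ∠JTX = 103°  [linear pair at T on FX]
4. ∠TJX = 56°  [△JTX]

∠TJX = 56°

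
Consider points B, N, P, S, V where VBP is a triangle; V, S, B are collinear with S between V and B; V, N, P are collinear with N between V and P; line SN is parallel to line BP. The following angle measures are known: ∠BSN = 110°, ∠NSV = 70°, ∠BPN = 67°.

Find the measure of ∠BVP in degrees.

1. ∠PBV = 70°  [SN∥BP, corresponding at S]
2. ∠BPV = 67°  [N on ray PV]
3. ∠BVP = 43°  [△VBP]

∠BVP = 43°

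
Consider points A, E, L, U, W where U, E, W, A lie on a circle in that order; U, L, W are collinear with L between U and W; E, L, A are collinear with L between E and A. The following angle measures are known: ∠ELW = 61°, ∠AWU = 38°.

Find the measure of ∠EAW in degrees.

1. ∠ALU = 61°  [vertical angles at L]
2. ∠ALW = 119°  [linear pair at L on UW]
3. ∠EAW = 23°  [△WLA]

∠EAW = 23°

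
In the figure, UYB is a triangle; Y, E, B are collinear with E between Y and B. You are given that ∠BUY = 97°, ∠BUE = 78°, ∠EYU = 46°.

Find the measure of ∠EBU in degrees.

∠EBU = 37°

1. ∠BYU = 46°  [E on ray YB]
2. ∠UBY = 37°  [△UYB]
3. ∠EBU = 37°  [E on ray BY]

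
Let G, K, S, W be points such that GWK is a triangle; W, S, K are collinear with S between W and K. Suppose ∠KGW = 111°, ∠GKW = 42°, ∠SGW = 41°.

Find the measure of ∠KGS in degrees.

∠KGS = 70°

1. ∠GWK = 27°  [△GWK]
2. ∠GKS = 42°  [S on ray KW]
3. ∠GWS = 27°  [S on ray WK]
4. ∠GSW = 112°  [△GWS]
5. ∠GSK = 68°  [linear pair at S on WK]
6. ∠KGS = 70°  [△GSK]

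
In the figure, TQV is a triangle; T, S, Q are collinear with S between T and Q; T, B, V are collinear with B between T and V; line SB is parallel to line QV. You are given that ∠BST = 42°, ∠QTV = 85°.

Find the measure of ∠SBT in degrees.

∠SBT = 53°

1. ∠TQV = 42°  [SB∥QV, corresponding at S]
2. ∠QVT = 53°  [△TQV]
3. ∠SBT = 53°  [SB∥QV, corresponding at B]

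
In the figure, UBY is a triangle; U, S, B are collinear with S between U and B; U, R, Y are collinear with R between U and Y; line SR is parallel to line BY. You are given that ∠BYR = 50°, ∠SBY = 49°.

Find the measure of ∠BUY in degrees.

1. ∠BYU = 50°  [R on ray YU]
2. ∠UBY = 49°  [S on ray BU]
3. ∠BUY = 81°  [△UBY]

∠BUY = 81°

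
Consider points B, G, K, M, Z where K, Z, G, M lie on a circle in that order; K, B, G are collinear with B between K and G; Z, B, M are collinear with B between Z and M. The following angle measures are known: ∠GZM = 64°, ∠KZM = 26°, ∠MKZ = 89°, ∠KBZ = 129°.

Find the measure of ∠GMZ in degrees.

∠GMZ = 25°

1. ∠KGM = 26°  [same arc KM]
2. ∠GBM = 129°  [vertical angles at B]
3. ∠GMZ = 25°  [△GBM]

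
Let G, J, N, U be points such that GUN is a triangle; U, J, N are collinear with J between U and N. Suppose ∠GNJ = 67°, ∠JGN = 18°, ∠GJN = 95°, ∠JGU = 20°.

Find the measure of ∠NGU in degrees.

∠NGU = 38°

1. ∠GNU = 67°  [J on ray NU]
2. ∠GJU = 85°  [linear pair at J on UN]
3. ∠GUJ = 75°  [△GUJ]
4. ∠GUN = 75°  [J on ray UN]
5. ∠NGU = 38°  [△GUN]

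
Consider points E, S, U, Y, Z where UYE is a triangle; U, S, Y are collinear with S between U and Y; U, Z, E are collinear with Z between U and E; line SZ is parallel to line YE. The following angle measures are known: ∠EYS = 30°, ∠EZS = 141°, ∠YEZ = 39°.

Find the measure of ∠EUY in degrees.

∠EUY = 111°

1. ∠EYU = 30°  [S on ray YU]
2. ∠UEY = 39°  [Z on ray EU]
3. ∠EUY = 111°  [△UYE]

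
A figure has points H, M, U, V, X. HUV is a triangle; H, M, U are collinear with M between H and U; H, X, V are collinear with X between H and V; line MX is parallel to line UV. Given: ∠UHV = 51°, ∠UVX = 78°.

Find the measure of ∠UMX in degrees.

∠UMX = 129°

1. ∠HVU = 78°  [X on ray VH]
2. ∠HUV = 51°  [△HUV]
3. ∠HMX = 51°  [MX∥UV, corresponding at M]
4. ∠UMX = 129°  [linear pair at M on HU]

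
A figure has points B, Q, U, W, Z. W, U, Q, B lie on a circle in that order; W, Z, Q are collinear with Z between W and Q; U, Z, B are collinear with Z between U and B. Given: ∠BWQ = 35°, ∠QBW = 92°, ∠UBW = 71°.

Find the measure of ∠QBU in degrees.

∠QBU = 21°

1. ∠BQW = 53°  [△WQB]
2. ∠BZW = 74°  [△WZB]
3. ∠BZQ = 106°  [linear pair at Z on WQ]
4. ∠QBU = 21°  [△QZB]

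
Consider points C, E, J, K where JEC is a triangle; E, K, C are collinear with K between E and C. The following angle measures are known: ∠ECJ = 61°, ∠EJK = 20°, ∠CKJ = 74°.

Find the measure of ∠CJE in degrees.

∠CJE = 65°

1. ∠EKJ = 106°  [linear pair at K on EC]
2. ∠JEK = 54°  [△JEK]
3. ∠CEJ = 54°  [K on ray EC]
4. ∠CJE = 65°  [△JEC]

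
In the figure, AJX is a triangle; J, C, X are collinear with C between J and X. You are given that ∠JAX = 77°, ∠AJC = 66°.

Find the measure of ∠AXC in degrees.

∠AXC = 37°

1. ∠AJX = 66°  [C on ray JX]
2. ∠AXJ = 37°  [△AJX]
3. ∠AXC = 37°  [C on ray XJ]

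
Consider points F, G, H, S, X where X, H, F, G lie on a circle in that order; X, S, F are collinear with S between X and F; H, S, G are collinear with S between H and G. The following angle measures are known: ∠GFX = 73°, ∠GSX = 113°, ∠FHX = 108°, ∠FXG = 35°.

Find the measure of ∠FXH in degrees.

∠FXH = 40°

1. ∠GHX = 73°  [same arc XG]
2. ∠FSH = 113°  [vertical angles at S]
3. ∠HSX = 67°  [linear pair at S on XF]
4. ∠FXH = 40°  [△XSH]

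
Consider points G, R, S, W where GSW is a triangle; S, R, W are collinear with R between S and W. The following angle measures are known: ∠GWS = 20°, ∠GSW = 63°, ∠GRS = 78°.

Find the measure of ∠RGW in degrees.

1. ∠GWR = 20°  [R on ray WS]
2. ∠GRW = 102°  [linear pair at R on SW]
3. ∠RGW = 58°  [△GRW]

∠RGW = 58°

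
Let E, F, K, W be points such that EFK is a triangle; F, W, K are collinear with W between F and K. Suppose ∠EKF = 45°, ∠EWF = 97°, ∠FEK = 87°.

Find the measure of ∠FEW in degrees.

∠FEW = 35°

1. ∠EFK = 48°  [△EFK]
2. ∠EFW = 48°  [W on ray FK]
3. ∠FEW = 35°  [△EFW]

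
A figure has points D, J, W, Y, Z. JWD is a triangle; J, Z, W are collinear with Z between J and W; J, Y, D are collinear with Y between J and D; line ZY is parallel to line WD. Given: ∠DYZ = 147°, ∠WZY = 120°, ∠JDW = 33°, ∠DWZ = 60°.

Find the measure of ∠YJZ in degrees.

1. ∠JYZ = 33°  [linear pair at Y on JD]
2. ∠JZY = 60°  [linear pair at Z on JW]
3. ∠YJZ = 87°  [△JZY]

∠YJZ = 87°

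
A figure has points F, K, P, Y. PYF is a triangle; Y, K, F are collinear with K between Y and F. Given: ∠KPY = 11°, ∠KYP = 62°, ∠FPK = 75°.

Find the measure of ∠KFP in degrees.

∠KFP = 32°

1. ∠PKY = 107°  [△PYK]
2. ∠FKP = 73°  [linear pair at K on YF]
3. ∠KFP = 32°  [△PKF]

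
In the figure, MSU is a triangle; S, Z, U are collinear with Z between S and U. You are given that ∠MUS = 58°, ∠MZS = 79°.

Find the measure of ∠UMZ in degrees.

∠UMZ = 21°

1. ∠MUZ = 58°  [Z on ray US]
2. ∠MZU = 101°  [linear pair at Z on SU]
3. ∠UMZ = 21°  [△MZU]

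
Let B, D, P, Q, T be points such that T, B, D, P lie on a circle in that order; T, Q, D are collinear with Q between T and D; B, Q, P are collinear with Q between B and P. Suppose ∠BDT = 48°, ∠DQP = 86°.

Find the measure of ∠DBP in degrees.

∠DBP = 38°

1. ∠BPT = 48°  [same arc TB]
2. ∠PQT = 94°  [linear pair at Q on TD]
3. ∠DTP = 38°  [△TQP]
4. ∠DBP = 38°  [same arc DP]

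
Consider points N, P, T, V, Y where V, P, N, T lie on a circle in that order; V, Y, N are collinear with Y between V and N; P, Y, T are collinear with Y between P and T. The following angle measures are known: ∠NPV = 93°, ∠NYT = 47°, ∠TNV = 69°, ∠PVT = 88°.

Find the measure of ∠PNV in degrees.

∠PNV = 23°

1. ∠TPV = 69°  [same arc VT]
2. ∠PTV = 23°  [△VPT]
3. ∠PNV = 23°  [same arc VP]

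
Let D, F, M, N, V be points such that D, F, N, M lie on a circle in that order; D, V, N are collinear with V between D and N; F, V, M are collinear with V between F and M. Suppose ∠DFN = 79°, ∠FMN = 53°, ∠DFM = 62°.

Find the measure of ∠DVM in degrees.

∠DVM = 115°

1. ∠DNM = 62°  [same arc DM]
2. ∠MVN = 65°  [△NVM]
3. ∠DVM = 115°  [linear pair at V on DN]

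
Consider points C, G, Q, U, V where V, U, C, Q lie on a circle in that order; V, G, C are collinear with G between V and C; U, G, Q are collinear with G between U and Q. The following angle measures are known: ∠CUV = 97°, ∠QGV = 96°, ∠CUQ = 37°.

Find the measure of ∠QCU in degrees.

∠QCU = 107°

1. ∠CQV = 83°  [cyclic VUCQ, opposite ∠U+∠Q]
2. ∠CGQ = 84°  [linear pair at G on VC]
3. ∠CVQ = 37°  [same arc CQ]
4. ∠QCV = 60°  [△VCQ]
5. ∠CQU = 36°  [△CGQ]
6. ∠QCU = 107°  [△UCQ]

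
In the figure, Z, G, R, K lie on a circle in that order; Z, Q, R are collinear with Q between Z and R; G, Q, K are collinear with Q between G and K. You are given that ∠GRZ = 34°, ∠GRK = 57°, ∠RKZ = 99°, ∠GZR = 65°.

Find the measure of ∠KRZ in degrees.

1. ∠GKZ = 34°  [same arc ZG]
2. ∠GZK = 123°  [cyclic ZGRK, opposite ∠Z+∠R]
3. ∠KGZ = 23°  [△ZGK]
4. ∠KRZ = 23°  [same arc ZK]

∠KRZ = 23°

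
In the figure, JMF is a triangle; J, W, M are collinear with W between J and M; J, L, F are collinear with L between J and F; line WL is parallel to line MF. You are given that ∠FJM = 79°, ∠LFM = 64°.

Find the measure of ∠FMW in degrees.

∠FMW = 37°

1. ∠JFM = 64°  [L on ray FJ]
2. ∠FMJ = 37°  [△JMF]
3. ∠FMW = 37°  [W on ray MJ]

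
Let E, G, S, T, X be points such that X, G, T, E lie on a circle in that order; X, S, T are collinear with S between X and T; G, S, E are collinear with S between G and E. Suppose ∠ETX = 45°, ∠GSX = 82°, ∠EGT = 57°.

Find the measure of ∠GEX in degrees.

1. ∠EST = 82°  [vertical angles at S]
2. ∠EXT = 57°  [same arc TE]
3. ∠ESX = 98°  [linear pair at S on XT]
4. ∠GEX = 25°  [△XSE]

∠GEX = 25°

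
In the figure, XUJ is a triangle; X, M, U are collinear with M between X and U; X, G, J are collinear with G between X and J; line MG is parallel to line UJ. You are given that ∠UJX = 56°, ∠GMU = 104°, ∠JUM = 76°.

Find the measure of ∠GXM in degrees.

1. ∠MGX = 56°  [MG∥UJ, corresponding at G]
2. ∠GMX = 76°  [linear pair at M on XU]
3. ∠GXM = 48°  [△XMG]

∠GXM = 48°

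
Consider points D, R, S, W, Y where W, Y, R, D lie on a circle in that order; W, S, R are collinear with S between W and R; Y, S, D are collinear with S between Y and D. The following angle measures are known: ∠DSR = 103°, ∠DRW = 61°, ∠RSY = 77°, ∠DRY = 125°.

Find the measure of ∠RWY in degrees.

1. ∠WSY = 103°  [vertical angles at S]
2. ∠DYW = 61°  [same arc WD]
3. ∠RWY = 16°  [△WSY]

∠RWY = 16°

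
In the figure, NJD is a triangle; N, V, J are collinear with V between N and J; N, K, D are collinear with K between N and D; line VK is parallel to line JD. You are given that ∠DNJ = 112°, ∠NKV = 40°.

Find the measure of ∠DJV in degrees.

1. ∠KNV = 112°  [V on NJ, K on ND]
2. ∠KVN = 28°  [△NVK]
3. ∠JVK = 152°  [linear pair at V on NJ]
4. ∠DJV = 28°  [VK∥JD, co-interior at J–V]

∠DJV = 28°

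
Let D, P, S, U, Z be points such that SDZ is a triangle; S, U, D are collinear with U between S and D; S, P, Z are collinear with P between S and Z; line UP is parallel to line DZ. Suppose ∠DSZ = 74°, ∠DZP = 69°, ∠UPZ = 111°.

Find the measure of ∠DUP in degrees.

∠DUP = 143°

1. ∠PSU = 74°  [U on SD, P on SZ]
2. ∠SPU = 69°  [linear pair at P on SZ]
3. ∠PUS = 37°  [△SUP]
4. ∠DUP = 143°  [linear pair at U on SD]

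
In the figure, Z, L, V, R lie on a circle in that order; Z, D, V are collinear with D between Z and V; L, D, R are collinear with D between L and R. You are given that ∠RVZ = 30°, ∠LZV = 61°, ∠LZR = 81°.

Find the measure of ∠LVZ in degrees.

1. ∠RLZ = 30°  [same arc ZR]
2. ∠LRZ = 69°  [△ZLR]
3. ∠LVZ = 69°  [same arc ZL]

∠LVZ = 69°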